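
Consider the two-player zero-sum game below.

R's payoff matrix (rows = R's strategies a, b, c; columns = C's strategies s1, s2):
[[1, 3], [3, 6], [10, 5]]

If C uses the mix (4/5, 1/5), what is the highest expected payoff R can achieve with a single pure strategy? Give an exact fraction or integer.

9

a: (1)·(4/5) + (3)·(1/5) = 7/5.
b: (3)·(4/5) + (6)·(1/5) = 18/5.
c: (10)·(4/5) + (5)·(1/5) = 9.
The best pure response is c with expected payoff 9.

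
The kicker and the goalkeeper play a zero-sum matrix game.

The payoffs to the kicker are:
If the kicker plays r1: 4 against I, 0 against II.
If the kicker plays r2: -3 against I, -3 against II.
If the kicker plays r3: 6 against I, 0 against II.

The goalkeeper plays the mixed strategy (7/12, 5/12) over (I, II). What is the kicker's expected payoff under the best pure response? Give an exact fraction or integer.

7/2

r1: (4)·(7/12) + (0)·(5/12) = 7/3.
r2: (-3)·(7/12) + (-3)·(5/12) = -3.
r3: (6)·(7/12) + (0)·(5/12) = 7/2.
The best pure response is r3 with expected payoff 7/2.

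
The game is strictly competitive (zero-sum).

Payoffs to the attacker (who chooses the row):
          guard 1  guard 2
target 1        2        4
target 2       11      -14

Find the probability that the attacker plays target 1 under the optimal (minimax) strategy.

Row minima are 2 and -14, so the attacker's maximin is 2; column maxima are 11 and 4, so the defender's minimax is 4. These differ, so the equilibrium is in mixed strategies.
Let the attacker play target 1 with probability p. The defender is indifferent when 2p + 11(1−p) = 4p − 14(1−p), giving p = 25/27.

25/27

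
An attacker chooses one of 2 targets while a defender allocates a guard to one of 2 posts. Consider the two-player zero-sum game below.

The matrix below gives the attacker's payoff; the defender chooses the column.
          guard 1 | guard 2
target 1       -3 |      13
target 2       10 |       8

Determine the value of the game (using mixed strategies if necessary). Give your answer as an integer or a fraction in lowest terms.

77/9

Row minima are -3 and 8, so the attacker's maximin is 8; column maxima are 10 and 13, so the defender's minimax is 10. These differ, so the equilibrium is in mixed strategies.
Let the attacker play target 1 with probability p. The defender is indifferent when −3p + 10(1−p) = 13p + 8(1−p), giving p = 1/9.
Let the defender play guard 1 with probability q. The attacker is indifferent when −3q + 13(1−q) = 10q + 8(1−q), giving q = 5/18.
The value is -3·(5/18) + (13)·(13/18) = 77/9.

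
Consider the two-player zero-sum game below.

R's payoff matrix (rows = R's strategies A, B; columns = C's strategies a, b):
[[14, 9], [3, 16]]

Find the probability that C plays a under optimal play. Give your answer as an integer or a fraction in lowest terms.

Row minima are 9 and 3, so R's maximin is 9; column maxima are 14 and 16, so C's minimax is 14. These differ, so the equilibrium is in mixed strategies.
Let C play a with probability q. R is indifferent when 14q + 9(1−q) = 3q + 16(1−q), giving q = 7/18.

7/18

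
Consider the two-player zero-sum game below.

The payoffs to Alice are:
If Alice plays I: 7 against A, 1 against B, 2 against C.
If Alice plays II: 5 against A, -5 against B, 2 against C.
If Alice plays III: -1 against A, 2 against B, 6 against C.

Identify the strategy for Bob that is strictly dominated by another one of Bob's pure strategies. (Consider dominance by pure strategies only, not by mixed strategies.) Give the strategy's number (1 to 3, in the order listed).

3

Bob prefers columns that give Alice less. Compare C with B: 1 < 2, -5 < 2, 2 < 6.
So B strictly dominates C for Bob; C is strictly dominated.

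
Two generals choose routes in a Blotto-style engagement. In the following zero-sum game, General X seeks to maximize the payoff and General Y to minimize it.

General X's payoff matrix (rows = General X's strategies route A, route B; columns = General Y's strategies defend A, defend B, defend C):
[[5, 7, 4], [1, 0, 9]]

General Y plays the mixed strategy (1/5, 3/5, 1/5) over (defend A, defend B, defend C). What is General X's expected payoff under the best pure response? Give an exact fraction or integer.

6

route A: (5)·(1/5) + (7)·(3/5) + (4)·(1/5) = 6.
route B: (1)·(1/5) + (0)·(3/5) + (9)·(1/5) = 2.
The best pure response is route A with expected payoff 6.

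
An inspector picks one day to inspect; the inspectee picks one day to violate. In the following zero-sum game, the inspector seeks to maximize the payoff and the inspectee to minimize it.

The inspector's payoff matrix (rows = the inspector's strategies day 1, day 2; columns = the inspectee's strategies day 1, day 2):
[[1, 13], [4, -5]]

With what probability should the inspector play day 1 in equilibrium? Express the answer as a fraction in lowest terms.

Row minima are 1 and -5, so the inspector's maximin is 1; column maxima are 4 and 13, so the inspectee's minimax is 4. These differ, so the equilibrium is in mixed strategies.
Let the inspector play day 1 with probability p. The inspectee is indifferent when p + 4(1−p) = 13p − 5(1−p), giving p = 3/7.

3/7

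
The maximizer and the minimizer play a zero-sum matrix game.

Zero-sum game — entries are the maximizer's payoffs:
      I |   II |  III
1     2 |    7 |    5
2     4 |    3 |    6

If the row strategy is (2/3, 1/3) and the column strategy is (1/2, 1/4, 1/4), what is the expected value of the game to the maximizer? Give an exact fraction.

49/12

Against (1/2, 1/4, 1/4), each row's expected payoff is 1: 4; 2: 17/4.
Taking the (2/3, 1/3)-weighted average: (2/3)·(4) + (1/3)·(17/4) = 49/12.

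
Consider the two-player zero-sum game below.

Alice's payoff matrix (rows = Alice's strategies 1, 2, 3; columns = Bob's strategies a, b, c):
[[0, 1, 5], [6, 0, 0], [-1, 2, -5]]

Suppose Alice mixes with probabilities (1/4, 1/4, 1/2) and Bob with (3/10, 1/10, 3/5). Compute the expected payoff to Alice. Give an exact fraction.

-13/40

Against (3/10, 1/10, 3/5), each row's expected payoff is 1: 31/10; 2: 9/5; 3: -31/10.
Taking the (1/4, 1/4, 1/2)-weighted average: (1/4)·(31/10) + (1/4)·(9/5) + (1/2)·(-31/10) = -13/40.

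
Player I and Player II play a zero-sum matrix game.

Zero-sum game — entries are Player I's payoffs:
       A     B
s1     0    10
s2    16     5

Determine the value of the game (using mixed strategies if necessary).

Row minima are 0 and 5, so Player I's maximin is 5; column maxima are 16 and 10, so Player II's minimax is 10. These differ, so the equilibrium is in mixed strategies.
Let Player I play s1 with probability p. Player II is indifferent when 16(1−p) = 10p + 5(1−p), giving p = 11/21.
Let Player II play A with probability q. Player I is indifferent when 10(1−q) = 16q + 5(1−q), giving q = 5/21.
The value is 0·(5/21) + (10)·(16/21) = 160/21.

160/21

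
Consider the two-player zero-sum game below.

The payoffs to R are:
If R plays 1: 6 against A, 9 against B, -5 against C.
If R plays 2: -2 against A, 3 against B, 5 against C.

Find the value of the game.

Column B is strictly dominated by A for C (it gives R more in every row).
The remaining 2×2 game on (1, 2) × (A, C) has no saddle point. Let R play 1 with probability p; indifference gives 6p − 2(1−p) = −5p + 5(1−p), so p = 7/18.
Similarly C's optimal q on A is 5/9, and the value is 6·(5/9) + (-5)·(4/9) = 10/9.

10/9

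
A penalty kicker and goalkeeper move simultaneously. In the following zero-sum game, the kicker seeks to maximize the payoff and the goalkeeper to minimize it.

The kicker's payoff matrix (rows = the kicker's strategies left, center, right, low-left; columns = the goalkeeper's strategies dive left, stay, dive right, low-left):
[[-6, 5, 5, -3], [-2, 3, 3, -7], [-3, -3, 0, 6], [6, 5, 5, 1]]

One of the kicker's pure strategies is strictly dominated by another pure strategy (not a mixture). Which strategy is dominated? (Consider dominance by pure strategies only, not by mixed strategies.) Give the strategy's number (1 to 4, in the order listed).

2

Compare center with low-left: 6 > -2, 5 > 3, 5 > 3, 1 > -7.
So low-left strictly dominates center for the kicker; center is strictly dominated.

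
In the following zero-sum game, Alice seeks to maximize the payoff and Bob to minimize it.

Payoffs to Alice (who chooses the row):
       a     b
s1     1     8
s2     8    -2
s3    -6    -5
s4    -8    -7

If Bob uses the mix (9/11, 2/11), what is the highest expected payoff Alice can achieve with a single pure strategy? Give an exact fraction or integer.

s1: (1)·(9/11) + (8)·(2/11) = 25/11.
s2: (8)·(9/11) + (-2)·(2/11) = 68/11.
s3: (-6)·(9/11) + (-5)·(2/11) = -64/11.
s4: (-8)·(9/11) + (-7)·(2/11) = -86/11.
The best pure response is s2 with expected payoff 68/11.

68/11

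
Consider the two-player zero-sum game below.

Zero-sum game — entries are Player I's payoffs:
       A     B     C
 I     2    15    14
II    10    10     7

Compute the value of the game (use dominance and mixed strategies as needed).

Column B is strictly dominated by C for Player II (it gives Player I more in every row).
The remaining 2×2 game on (I, II) × (A, C) has no saddle point. Let Player I play I with probability p; indifference gives 2p + 10(1−p) = 14p + 7(1−p), so p = 1/5.
Similarly Player II's optimal q on A is 7/15, and the value is 2·(7/15) + (14)·(8/15) = 42/5.

42/5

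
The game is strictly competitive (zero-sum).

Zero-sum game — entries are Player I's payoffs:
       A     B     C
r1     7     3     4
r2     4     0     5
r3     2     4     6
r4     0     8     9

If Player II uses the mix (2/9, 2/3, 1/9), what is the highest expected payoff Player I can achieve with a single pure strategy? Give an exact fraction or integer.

r1: (7)·(2/9) + (3)·(2/3) + (4)·(1/9) = 4.
r2: (4)·(2/9) + (0)·(2/3) + (5)·(1/9) = 13/9.
r3: (2)·(2/9) + (4)·(2/3) + (6)·(1/9) = 34/9.
r4: (0)·(2/9) + (8)·(2/3) + (9)·(1/9) = 19/3.
The best pure response is r4 with expected payoff 19/3.

19/3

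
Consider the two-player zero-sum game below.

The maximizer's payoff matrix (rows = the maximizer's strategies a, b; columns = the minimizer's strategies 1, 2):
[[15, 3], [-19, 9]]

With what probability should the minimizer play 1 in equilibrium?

3/20

Row minima are 3 and -19, so the maximizer's maximin is 3; column maxima are 15 and 9, so the minimizer's minimax is 9. These differ, so the equilibrium is in mixed strategies.
Let the minimizer play 1 with probability q. The maximizer is indifferent when 15q + 3(1−q) = −19q + 9(1−q), giving q = 3/20.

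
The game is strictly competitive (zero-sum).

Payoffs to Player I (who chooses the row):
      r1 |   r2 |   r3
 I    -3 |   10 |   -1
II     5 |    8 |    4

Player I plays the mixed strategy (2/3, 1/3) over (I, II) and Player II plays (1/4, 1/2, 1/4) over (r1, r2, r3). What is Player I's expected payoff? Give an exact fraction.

19/4

Against (1/4, 1/2, 1/4), each row's expected payoff is I: 4; II: 25/4.
Taking the (2/3, 1/3)-weighted average: (2/3)·(4) + (1/3)·(25/4) = 19/4.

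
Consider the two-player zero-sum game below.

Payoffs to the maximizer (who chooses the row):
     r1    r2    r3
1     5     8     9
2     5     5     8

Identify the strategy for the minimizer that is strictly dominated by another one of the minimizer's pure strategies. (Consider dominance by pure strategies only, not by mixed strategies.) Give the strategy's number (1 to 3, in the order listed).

3

The minimizer prefers columns that give the maximizer less. Compare r3 with r1: 5 < 9, 5 < 8.
So r1 strictly dominates r3 for the minimizer; r3 is strictly dominated.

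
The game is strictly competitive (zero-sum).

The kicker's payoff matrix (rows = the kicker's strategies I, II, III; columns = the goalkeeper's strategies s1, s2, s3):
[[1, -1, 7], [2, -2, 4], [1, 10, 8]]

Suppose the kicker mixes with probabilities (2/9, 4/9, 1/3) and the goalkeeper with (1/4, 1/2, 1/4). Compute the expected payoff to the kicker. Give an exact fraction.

Against (1/4, 1/2, 1/4), each row's expected payoff is I: 3/2; II: 1/2; III: 29/4.
Taking the (2/9, 4/9, 1/3)-weighted average: (2/9)·(3/2) + (4/9)·(1/2) + (1/3)·(29/4) = 107/36.

107/36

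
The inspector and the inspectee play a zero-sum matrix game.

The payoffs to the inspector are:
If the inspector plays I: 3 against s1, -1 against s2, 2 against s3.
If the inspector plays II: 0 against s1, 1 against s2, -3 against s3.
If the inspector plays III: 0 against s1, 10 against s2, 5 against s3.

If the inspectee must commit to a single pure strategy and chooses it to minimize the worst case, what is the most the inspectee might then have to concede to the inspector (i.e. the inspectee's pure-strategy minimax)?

The worst case (largest entry) in each column is s1: 3, s2: 10, s3: 5.
The best (smallest) of these is 3.

3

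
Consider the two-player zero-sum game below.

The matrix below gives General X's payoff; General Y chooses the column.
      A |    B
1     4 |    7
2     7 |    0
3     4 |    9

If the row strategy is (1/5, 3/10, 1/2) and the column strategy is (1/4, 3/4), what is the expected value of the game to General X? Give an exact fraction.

113/20

Against (1/4, 3/4), each row's expected payoff is 1: 25/4; 2: 7/4; 3: 31/4.
Taking the (1/5, 3/10, 1/2)-weighted average: (1/5)·(25/4) + (3/10)·(7/4) + (1/2)·(31/4) = 113/20.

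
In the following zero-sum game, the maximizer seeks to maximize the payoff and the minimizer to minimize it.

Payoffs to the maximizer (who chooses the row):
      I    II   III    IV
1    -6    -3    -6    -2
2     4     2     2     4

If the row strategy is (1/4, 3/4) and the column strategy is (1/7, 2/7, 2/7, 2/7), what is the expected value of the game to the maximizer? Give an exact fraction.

Against (1/7, 2/7, 2/7, 2/7), each row's expected payoff is 1: -4; 2: 20/7.
Taking the (1/4, 3/4)-weighted average: (1/4)·(-4) + (3/4)·(20/7) = 8/7.

8/7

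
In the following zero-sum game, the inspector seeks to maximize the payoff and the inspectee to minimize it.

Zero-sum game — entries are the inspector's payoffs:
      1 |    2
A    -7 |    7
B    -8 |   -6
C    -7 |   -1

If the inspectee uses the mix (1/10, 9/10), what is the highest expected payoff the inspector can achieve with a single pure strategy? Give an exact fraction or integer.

A: (-7)·(1/10) + (7)·(9/10) = 28/5.
B: (-8)·(1/10) + (-6)·(9/10) = -31/5.
C: (-7)·(1/10) + (-1)·(9/10) = -8/5.
The best pure response is A with expected payoff 28/5.

28/5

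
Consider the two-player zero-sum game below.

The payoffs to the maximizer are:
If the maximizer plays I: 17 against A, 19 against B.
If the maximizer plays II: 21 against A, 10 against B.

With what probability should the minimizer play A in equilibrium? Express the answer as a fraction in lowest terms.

Row minima are 17 and 10, so the maximizer's maximin is 17; column maxima are 21 and 19, so the minimizer's minimax is 19. These differ, so the equilibrium is in mixed strategies.
Let the minimizer play A with probability q. The maximizer is indifferent when 17q + 19(1−q) = 21q + 10(1−q), giving q = 9/13.

9/13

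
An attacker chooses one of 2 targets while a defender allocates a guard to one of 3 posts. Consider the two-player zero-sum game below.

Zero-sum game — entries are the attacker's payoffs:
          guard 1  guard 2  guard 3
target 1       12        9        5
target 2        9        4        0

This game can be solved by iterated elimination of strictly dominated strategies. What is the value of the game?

Column guard 1 is strictly dominated by guard 2 for the defender (9<12, 4<9); eliminate guard 1.
Column guard 2 is strictly dominated by guard 3 for the defender (5<9, 0<4); eliminate guard 2.
Row target 2 is strictly dominated by row target 1 (5>0); eliminate target 2.
Only (target 1, guard 3) remains, with payoff 5.

5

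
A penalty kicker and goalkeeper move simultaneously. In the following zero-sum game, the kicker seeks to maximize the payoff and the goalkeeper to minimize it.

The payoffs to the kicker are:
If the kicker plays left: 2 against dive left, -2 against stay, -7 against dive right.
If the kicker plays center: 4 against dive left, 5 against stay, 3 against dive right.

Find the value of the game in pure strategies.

3

Row minima: -7, 3 → the kicker's maximin is 3.
Column maxima: 4, 5, 3 → the goalkeeper's minimax is 3.
They coincide at (center, dive right), so the value is 3.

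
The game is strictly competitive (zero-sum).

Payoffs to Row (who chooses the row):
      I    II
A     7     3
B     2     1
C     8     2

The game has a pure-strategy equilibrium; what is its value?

Row minima: 3, 1, 2 → Row's maximin is 3.
Column maxima: 8, 3 → Column's minimax is 3.
They coincide at (A, II), so the value is 3.

3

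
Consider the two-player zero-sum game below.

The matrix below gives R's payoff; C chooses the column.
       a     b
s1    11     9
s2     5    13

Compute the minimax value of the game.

Row minima are 9 and 5, so R's maximin is 9; column maxima are 11 and 13, so C's minimax is 11. These differ, so the equilibrium is in mixed strategies.
Let R play s1 with probability p. C is indifferent when 11p + 5(1−p) = 9p + 13(1−p), giving p = 4/5.
Let C play a with probability q. R is indifferent when 11q + 9(1−q) = 5q + 13(1−q), giving q = 2/5.
The value is 11·(2/5) + (9)·(3/5) = 49/5.

49/5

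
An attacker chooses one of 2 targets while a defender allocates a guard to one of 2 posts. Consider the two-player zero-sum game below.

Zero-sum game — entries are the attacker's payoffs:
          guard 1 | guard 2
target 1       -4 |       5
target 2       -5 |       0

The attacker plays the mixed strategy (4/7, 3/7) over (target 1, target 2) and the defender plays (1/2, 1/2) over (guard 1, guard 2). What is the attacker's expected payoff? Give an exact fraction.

Against (1/2, 1/2), each row's expected payoff is target 1: 1/2; target 2: -5/2.
Taking the (4/7, 3/7)-weighted average: (4/7)·(1/2) + (3/7)·(-5/2) = -11/14.

-11/14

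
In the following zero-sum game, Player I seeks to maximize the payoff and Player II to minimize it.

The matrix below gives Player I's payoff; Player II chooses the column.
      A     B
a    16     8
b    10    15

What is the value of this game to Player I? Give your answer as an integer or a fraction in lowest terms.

Row minima are 8 and 10, so Player I's maximin is 10; column maxima are 16 and 15, so Player II's minimax is 15. These differ, so the equilibrium is in mixed strategies.
Let Player I play a with probability p. Player II is indifferent when 16p + 10(1−p) = 8p + 15(1−p), giving p = 5/13.
Let Player II play A with probability q. Player I is indifferent when 16q + 8(1−q) = 10q + 15(1−q), giving q = 7/13.
The value is 16·(7/13) + (8)·(6/13) = 160/13.

160/13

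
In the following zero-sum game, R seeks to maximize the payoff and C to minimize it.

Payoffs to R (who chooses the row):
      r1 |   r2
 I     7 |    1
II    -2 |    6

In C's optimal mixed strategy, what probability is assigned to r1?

5/14

Row minima are 1 and -2, so R's maximin is 1; column maxima are 7 and 6, so C's minimax is 6. These differ, so the equilibrium is in mixed strategies.
Let C play r1 with probability q. R is indifferent when 7q + (1−q) = −2q + 6(1−q), giving q = 5/14.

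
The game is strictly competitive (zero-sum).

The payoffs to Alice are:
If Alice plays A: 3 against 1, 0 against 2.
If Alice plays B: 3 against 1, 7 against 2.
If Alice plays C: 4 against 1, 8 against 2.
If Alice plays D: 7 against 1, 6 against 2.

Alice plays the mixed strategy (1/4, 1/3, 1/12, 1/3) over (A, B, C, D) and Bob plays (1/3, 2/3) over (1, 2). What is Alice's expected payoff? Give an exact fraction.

Against (1/3, 2/3), each row's expected payoff is A: 1; B: 17/3; C: 20/3; D: 19/3.
Taking the (1/4, 1/3, 1/12, 1/3)-weighted average: (1/4)·(1) + (1/3)·(17/3) + (1/12)·(20/3) + (1/3)·(19/3) = 173/36.

173/36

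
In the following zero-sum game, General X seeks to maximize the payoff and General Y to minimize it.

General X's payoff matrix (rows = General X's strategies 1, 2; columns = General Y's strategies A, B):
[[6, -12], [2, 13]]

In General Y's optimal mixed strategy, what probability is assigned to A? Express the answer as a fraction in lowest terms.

Row minima are -12 and 2, so General X's maximin is 2; column maxima are 6 and 13, so General Y's minimax is 6. These differ, so the equilibrium is in mixed strategies.
Let General Y play A with probability q. General X is indifferent when 6q − 12(1−q) = 2q + 13(1−q), giving q = 25/29.

25/29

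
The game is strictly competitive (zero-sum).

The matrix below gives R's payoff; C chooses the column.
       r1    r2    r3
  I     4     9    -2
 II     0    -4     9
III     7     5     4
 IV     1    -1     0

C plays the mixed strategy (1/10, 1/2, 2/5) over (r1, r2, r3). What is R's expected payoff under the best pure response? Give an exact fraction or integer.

I: (4)·(1/10) + (9)·(1/2) + (-2)·(2/5) = 41/10.
II: (0)·(1/10) + (-4)·(1/2) + (9)·(2/5) = 8/5.
III: (7)·(1/10) + (5)·(1/2) + (4)·(2/5) = 24/5.
IV: (1)·(1/10) + (-1)·(1/2) + (0)·(2/5) = -2/5.
The best pure response is III with expected payoff 24/5.

24/5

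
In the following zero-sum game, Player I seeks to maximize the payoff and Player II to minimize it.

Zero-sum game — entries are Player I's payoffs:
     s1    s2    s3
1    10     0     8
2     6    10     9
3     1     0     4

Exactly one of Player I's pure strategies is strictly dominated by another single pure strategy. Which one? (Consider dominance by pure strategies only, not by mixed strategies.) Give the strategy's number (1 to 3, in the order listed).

3

Compare 3 with 2: 6 > 1, 10 > 0, 9 > 4.
So 2 strictly dominates 3 for Player I; 3 is strictly dominated.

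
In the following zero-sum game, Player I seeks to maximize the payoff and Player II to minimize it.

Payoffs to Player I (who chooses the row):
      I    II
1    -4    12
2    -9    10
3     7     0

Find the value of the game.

84/23

Row 2 is strictly dominated by row 1, so Player I never plays it.
The remaining 2×2 game on (1, 3) × (I, II) has no saddle point. Let Player I play 1 with probability p; indifference gives −4p + 7(1−p) = 12p, so p = 7/23.
Similarly Player II's optimal q on I is 12/23, and the value is -4·(12/23) + (12)·(11/23) = 84/23.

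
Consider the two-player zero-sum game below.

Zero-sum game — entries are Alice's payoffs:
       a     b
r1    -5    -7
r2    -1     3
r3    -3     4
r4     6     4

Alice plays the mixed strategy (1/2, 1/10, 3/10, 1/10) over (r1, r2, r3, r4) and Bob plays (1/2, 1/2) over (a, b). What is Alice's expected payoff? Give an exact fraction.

Against (1/2, 1/2), each row's expected payoff is r1: -6; r2: 1; r3: 1/2; r4: 5.
Taking the (1/2, 1/10, 3/10, 1/10)-weighted average: (1/2)·(-6) + (1/10)·(1) + (3/10)·(1/2) + (1/10)·(5) = -9/4.

-9/4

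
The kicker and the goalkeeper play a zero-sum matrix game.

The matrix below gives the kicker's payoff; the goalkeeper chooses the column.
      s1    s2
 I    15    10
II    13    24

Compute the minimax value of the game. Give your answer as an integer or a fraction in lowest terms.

115/8

Row minima are 10 and 13, so the kicker's maximin is 13; column maxima are 15 and 24, so the goalkeeper's minimax is 15. These differ, so the equilibrium is in mixed strategies.
Let the kicker play I with probability p. The goalkeeper is indifferent when 15p + 13(1−p) = 10p + 24(1−p), giving p = 11/16.
Let the goalkeeper play s1 with probability q. The kicker is indifferent when 15q + 10(1−q) = 13q + 24(1−q), giving q = 7/8.
The value is 15·(7/8) + (10)·(1/8) = 115/8.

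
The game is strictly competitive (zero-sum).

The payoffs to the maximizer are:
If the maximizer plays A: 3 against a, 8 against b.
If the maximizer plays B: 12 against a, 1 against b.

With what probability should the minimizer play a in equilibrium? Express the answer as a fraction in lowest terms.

7/16

Row minima are 3 and 1, so the maximizer's maximin is 3; column maxima are 12 and 8, so the minimizer's minimax is 8. These differ, so the equilibrium is in mixed strategies.
Let the minimizer play a with probability q. The maximizer is indifferent when 3q + 8(1−q) = 12q + (1−q), giving q = 7/16.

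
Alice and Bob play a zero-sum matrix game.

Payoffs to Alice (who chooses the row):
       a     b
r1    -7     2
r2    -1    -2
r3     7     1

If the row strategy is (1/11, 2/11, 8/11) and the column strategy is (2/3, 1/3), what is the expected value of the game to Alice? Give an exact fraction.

Against (2/3, 1/3), each row's expected payoff is r1: -4; r2: -4/3; r3: 5.
Taking the (1/11, 2/11, 8/11)-weighted average: (1/11)·(-4) + (2/11)·(-4/3) + (8/11)·(5) = 100/33.

100/33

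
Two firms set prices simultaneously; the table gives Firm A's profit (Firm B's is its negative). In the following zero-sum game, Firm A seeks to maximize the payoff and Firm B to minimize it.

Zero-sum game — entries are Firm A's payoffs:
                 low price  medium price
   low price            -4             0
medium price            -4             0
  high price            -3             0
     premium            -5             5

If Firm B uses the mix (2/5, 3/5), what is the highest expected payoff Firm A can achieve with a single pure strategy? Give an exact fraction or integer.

1

low price: (-4)·(2/5) + (0)·(3/5) = -8/5.
medium price: (-4)·(2/5) + (0)·(3/5) = -8/5.
high price: (-3)·(2/5) + (0)·(3/5) = -6/5.
premium: (-5)·(2/5) + (5)·(3/5) = 1.
The best pure response is premium with expected payoff 1.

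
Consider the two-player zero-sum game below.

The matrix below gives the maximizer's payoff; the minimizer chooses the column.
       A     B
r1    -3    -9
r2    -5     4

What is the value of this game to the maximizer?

-19/5

Row minima are -9 and -5, so the maximizer's maximin is -5; column maxima are -3 and 4, so the minimizer's minimax is -3. These differ, so the equilibrium is in mixed strategies.
Let the maximizer play r1 with probability p. The minimizer is indifferent when −3p − 5(1−p) = −9p + 4(1−p), giving p = 3/5.
Let the minimizer play A with probability q. The maximizer is indifferent when −3q − 9(1−q) = −5q + 4(1−q), giving q = 13/15.
The value is -3·(13/15) + (-9)·(2/15) = -19/5.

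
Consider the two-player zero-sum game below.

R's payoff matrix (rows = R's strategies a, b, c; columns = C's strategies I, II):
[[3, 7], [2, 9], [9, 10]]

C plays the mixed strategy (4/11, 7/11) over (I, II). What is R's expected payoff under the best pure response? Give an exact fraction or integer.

106/11

a: (3)·(4/11) + (7)·(7/11) = 61/11.
b: (2)·(4/11) + (9)·(7/11) = 71/11.
c: (9)·(4/11) + (10)·(7/11) = 106/11.
The best pure response is c with expected payoff 106/11.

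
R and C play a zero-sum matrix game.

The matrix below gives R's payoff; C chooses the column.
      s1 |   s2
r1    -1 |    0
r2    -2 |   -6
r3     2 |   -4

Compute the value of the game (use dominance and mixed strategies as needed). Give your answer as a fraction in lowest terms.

-4/7

Row r2 is strictly dominated by row r3, so R never plays it.
The remaining 2×2 game on (r1, r3) × (s1, s2) has no saddle point. Let R play r1 with probability p; indifference gives −p + 2(1−p) = −4(1−p), so p = 6/7.
Similarly C's optimal q on s1 is 4/7, and the value is -1·(4/7) + (0)·(3/7) = -4/7.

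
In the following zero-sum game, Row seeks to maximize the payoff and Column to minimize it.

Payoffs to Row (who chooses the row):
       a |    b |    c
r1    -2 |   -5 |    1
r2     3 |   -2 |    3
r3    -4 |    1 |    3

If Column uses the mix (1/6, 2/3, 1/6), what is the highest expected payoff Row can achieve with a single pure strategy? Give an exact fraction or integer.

r1: (-2)·(1/6) + (-5)·(2/3) + (1)·(1/6) = -7/2.
r2: (3)·(1/6) + (-2)·(2/3) + (3)·(1/6) = -1/3.
r3: (-4)·(1/6) + (1)·(2/3) + (3)·(1/6) = 1/2.
The best pure response is r3 with expected payoff 1/2.

1/2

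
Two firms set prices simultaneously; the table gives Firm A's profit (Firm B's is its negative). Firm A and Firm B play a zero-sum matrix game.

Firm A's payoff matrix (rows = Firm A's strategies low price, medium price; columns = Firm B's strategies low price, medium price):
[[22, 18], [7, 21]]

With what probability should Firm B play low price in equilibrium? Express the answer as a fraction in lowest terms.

Row minima are 18 and 7, so Firm A's maximin is 18; column maxima are 22 and 21, so Firm B's minimax is 21. These differ, so the equilibrium is in mixed strategies.
Let Firm B play low price with probability q. Firm A is indifferent when 22q + 18(1−q) = 7q + 21(1−q), giving q = 1/6.

1/6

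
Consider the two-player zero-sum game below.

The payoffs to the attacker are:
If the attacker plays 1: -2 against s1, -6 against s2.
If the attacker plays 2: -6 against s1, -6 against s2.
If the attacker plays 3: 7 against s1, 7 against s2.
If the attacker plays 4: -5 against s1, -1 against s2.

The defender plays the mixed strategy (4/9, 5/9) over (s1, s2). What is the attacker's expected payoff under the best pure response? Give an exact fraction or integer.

1: (-2)·(4/9) + (-6)·(5/9) = -38/9.
2: (-6)·(4/9) + (-6)·(5/9) = -6.
3: (7)·(4/9) + (7)·(5/9) = 7.
4: (-5)·(4/9) + (-1)·(5/9) = -25/9.
The best pure response is 3 with expected payoff 7.

7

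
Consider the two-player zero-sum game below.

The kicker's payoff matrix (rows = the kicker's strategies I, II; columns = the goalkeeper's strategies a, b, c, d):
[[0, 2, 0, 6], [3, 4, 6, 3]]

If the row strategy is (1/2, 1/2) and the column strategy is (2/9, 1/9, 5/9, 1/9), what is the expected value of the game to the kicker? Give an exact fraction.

Against (2/9, 1/9, 5/9, 1/9), each row's expected payoff is I: 8/9; II: 43/9.
Taking the (1/2, 1/2)-weighted average: (1/2)·(8/9) + (1/2)·(43/9) = 17/6.

17/6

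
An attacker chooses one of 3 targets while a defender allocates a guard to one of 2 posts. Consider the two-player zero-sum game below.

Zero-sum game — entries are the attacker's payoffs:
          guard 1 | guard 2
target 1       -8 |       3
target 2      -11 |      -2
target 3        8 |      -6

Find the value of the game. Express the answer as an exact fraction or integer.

-24/25

Row target 2 is strictly dominated by row target 1, so the attacker never plays it.
The remaining 2×2 game on (target 1, target 3) × (guard 1, guard 2) has no saddle point. Let the attacker play target 1 with probability p; indifference gives −8p + 8(1−p) = 3p − 6(1−p), so p = 14/25.
Similarly the defender's optimal q on guard 1 is 9/25, and the value is -8·(9/25) + (3)·(16/25) = -24/25.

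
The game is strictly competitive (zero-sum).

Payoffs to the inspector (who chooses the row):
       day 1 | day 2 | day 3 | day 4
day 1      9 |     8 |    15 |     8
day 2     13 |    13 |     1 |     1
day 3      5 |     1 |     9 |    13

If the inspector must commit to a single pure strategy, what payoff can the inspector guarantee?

The worst-case payoff for each row is day 1: 8, day 2: 1, day 3: 1.
The best of these is 8.

8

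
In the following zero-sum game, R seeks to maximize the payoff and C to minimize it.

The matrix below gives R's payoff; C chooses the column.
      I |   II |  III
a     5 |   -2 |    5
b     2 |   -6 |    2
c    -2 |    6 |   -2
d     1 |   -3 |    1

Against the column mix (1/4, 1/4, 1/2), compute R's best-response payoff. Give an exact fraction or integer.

13/4

a: (5)·(1/4) + (-2)·(1/4) + (5)·(1/2) = 13/4.
b: (2)·(1/4) + (-6)·(1/4) + (2)·(1/2) = 0.
c: (-2)·(1/4) + (6)·(1/4) + (-2)·(1/2) = 0.
d: (1)·(1/4) + (-3)·(1/4) + (1)·(1/2) = 0.
The best pure response is a with expected payoff 13/4.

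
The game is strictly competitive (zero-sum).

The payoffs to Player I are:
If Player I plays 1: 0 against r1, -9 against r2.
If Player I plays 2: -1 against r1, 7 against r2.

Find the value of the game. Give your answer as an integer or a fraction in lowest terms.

-9/17

Row minima are -9 and -1, so Player I's maximin is -1; column maxima are 0 and 7, so Player II's minimax is 0. These differ, so the equilibrium is in mixed strategies.
Let Player I play 1 with probability p. Player II is indifferent when −(1−p) = −9p + 7(1−p), giving p = 8/17.
Let Player II play r1 with probability q. Player I is indifferent when −9(1−q) = −q + 7(1−q), giving q = 16/17.
The value is 0·(16/17) + (-9)·(1/17) = -9/17.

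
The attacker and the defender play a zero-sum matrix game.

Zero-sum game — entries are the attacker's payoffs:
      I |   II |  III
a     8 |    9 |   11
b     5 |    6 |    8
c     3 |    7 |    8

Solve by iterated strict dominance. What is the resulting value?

8

Row b is strictly dominated by row a (8>5, 9>6, 11>8); eliminate b.
Row c is strictly dominated by row a (8>3, 9>7, 11>8); eliminate c.
Column III is strictly dominated by I for the defender (8<11); eliminate III.
Column II is strictly dominated by I for the defender (8<9); eliminate II.
Only (a, I) remains, with payoff 8.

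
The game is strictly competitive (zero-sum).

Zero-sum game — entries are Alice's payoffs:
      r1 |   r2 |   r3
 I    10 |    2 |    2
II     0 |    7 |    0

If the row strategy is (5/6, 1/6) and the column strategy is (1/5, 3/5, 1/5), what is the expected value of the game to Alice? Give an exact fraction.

Against (1/5, 3/5, 1/5), each row's expected payoff is I: 18/5; II: 21/5.
Taking the (5/6, 1/6)-weighted average: (5/6)·(18/5) + (1/6)·(21/5) = 37/10.

37/10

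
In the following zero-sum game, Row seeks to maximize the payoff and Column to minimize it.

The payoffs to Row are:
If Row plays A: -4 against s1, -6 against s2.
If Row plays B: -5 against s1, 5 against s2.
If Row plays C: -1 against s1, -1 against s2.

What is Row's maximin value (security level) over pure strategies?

-1

The worst-case payoff for each row is A: -6, B: -5, C: -1.
The best of these is -1.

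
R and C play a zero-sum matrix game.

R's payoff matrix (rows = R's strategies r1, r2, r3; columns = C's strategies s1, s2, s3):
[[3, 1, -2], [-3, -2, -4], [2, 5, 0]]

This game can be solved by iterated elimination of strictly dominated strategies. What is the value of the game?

Row r2 is strictly dominated by row r1 (3>-3, 1>-2, -2>-4); eliminate r2.
Column s1 is strictly dominated by s3 for C (-2<3, 0<2); eliminate s1.
Column s2 is strictly dominated by s3 for C (-2<1, 0<5); eliminate s2.
Row r1 is strictly dominated by row r3 (0>-2); eliminate r1.
Only (r3, s3) remains, with payoff 0.

0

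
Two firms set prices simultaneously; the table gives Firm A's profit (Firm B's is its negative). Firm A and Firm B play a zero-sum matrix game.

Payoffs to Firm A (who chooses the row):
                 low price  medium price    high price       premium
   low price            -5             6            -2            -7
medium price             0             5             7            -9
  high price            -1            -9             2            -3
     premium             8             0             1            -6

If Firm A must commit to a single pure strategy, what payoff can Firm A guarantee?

The worst-case payoff for each row is low price: -7, medium price: -9, high price: -9, premium: -6.
The best of these is -6.

-6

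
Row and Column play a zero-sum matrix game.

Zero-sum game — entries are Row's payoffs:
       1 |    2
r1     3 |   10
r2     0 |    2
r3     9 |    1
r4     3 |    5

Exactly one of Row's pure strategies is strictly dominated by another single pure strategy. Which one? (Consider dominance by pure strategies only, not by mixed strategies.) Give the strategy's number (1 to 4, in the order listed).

2

Compare r2 with r1: 3 > 0, 10 > 2.
So r1 strictly dominates r2 for Row; r2 is strictly dominated.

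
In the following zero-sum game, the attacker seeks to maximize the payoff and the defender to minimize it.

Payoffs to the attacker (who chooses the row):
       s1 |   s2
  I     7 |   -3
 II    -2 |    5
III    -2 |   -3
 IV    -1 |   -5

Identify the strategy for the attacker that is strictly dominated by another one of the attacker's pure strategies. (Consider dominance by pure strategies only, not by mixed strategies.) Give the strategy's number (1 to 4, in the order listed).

4

Compare IV with I: 7 > -1, -3 > -5.
So I strictly dominates IV for the attacker; IV is strictly dominated.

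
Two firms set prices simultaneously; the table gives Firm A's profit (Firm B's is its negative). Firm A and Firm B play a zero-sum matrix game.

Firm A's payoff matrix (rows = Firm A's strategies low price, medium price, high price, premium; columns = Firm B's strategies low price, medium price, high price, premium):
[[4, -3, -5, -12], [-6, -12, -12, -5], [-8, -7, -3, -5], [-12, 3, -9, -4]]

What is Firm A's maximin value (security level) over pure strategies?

-8

The worst-case payoff for each row is low price: -12, medium price: -12, high price: -8, premium: -12.
The best of these is -8.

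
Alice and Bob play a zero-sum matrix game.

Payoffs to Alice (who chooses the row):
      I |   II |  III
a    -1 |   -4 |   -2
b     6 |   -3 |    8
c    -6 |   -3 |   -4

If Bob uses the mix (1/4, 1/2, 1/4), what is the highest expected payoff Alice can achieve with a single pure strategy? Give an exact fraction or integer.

a: (-1)·(1/4) + (-4)·(1/2) + (-2)·(1/4) = -11/4.
b: (6)·(1/4) + (-3)·(1/2) + (8)·(1/4) = 2.
c: (-6)·(1/4) + (-3)·(1/2) + (-4)·(1/4) = -4.
The best pure response is b with expected payoff 2.

2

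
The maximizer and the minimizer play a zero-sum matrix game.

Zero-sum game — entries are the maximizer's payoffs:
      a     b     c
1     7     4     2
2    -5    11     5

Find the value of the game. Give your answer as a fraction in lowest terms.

Column b is strictly dominated by c for the minimizer (it gives the maximizer more in every row).
The remaining 2×2 game on (1, 2) × (a, c) has no saddle point. Let the maximizer play 1 with probability p; indifference gives 7p − 5(1−p) = 2p + 5(1−p), so p = 2/3.
Similarly the minimizer's optimal q on a is 1/5, and the value is 7·(1/5) + (2)·(4/5) = 3.

3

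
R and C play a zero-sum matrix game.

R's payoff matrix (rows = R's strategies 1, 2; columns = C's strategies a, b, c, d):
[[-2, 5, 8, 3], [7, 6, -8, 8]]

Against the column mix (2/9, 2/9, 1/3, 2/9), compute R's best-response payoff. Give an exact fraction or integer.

4

1: (-2)·(2/9) + (5)·(2/9) + (8)·(1/3) + (3)·(2/9) = 4.
2: (7)·(2/9) + (6)·(2/9) + (-8)·(1/3) + (8)·(2/9) = 2.
The best pure response is 1 with expected payoff 4.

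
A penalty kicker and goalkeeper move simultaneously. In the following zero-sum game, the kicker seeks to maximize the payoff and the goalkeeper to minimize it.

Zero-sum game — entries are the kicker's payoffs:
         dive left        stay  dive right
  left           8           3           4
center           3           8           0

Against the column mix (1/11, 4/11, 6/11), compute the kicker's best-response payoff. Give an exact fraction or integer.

left: (8)·(1/11) + (3)·(4/11) + (4)·(6/11) = 4.
center: (3)·(1/11) + (8)·(4/11) + (0)·(6/11) = 35/11.
The best pure response is left with expected payoff 4.

4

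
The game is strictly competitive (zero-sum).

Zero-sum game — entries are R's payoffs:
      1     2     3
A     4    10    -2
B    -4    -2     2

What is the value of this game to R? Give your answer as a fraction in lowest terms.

Column 2 is strictly dominated by 1 for C (it gives R more in every row).
The remaining 2×2 game on (A, B) × (1, 3) has no saddle point. Let R play A with probability p; indifference gives 4p − 4(1−p) = −2p + 2(1−p), so p = 1/2.
Similarly C's optimal q on 1 is 1/3, and the value is 4·(1/3) + (-2)·(2/3) = 0.

0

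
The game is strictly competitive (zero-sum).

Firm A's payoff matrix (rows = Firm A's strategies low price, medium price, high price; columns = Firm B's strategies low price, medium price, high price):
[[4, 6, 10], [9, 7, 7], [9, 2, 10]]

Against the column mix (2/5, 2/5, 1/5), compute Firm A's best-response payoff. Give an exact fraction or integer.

low price: (4)·(2/5) + (6)·(2/5) + (10)·(1/5) = 6.
medium price: (9)·(2/5) + (7)·(2/5) + (7)·(1/5) = 39/5.
high price: (9)·(2/5) + (2)·(2/5) + (10)·(1/5) = 32/5.
The best pure response is medium price with expected payoff 39/5.

39/5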